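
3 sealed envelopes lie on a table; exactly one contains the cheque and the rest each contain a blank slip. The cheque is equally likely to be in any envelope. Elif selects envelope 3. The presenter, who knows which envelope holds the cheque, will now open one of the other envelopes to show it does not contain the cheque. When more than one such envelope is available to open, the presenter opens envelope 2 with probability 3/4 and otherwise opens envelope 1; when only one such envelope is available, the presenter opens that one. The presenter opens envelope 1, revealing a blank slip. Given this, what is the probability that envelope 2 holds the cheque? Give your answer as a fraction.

Consider each possible location of the cheque in turn.
If it is in envelope 1 (prior 1/3): the presenter opened envelope 1, so this case is ruled out; weight (1/3)·0 = 0.
If it is in envelope 2 (prior 1/3): only envelope 1 is available, probability 1; weight (1/3)·1 = 1/3.
If it is in envelope 3 (prior 1/3): envelope 2 is available but not opened, probability 1/4; weight (1/3)·(1/4) = 1/12.
The weights sum to 5/12.
So P(the cheque in envelope 2 | the presenter opened envelope 1) = (1/3) / (5/12) = 4/5.

4/5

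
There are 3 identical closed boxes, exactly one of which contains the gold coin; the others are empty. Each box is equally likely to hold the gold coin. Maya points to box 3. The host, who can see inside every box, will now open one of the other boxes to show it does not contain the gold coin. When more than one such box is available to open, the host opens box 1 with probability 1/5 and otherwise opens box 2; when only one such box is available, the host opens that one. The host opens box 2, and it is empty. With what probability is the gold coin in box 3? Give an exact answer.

4/9

Consider each possible location of the gold coin in turn.
If it is in box 1 (prior 1/3): only box 2 is available, probability 1; weight (1/3)·1 = 1/3.
If it is in box 2 (prior 1/3): the host opened box 2, so this case is ruled out; weight (1/3)·0 = 0.
If it is in box 3 (prior 1/3): box 1 is available but not opened, probability 4/5; weight (1/3)·(4/5) = 4/15.
The weights sum to 3/5.
So P(the gold coin in box 3 | the host opened box 2) = (4/15) / (3/5) = 4/9.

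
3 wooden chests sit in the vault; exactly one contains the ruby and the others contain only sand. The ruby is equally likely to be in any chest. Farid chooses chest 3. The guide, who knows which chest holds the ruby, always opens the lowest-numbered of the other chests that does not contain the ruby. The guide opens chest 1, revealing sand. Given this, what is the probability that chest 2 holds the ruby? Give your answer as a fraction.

1/2

Consider each possible location of the ruby in turn.
If it is in chest 1 (prior 1/3): the guide opened chest 1, so this case is ruled out; weight (1/3)·0 = 0.
If it is in either of chests 2 and 3 (prior 1/3 each): chest 1 is the lowest-numbered option available, probability 1; weight (1/3)·1 = 1/3 each.
The weights sum to 2/3.
So P(the ruby in chest 2 | the guide opened chest 1) = (1/3) / (2/3) = 1/2.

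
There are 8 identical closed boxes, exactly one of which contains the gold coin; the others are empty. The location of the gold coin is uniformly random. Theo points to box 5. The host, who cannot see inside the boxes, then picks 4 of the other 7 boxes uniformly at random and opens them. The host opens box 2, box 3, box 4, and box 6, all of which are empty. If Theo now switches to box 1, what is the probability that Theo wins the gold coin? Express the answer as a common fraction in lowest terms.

Because the host chose which boxes to open without knowing where the gold coin is, the choice is independent of the prize location. Learning that none of the 4 opened boxes holds the gold coin simply rules out those 4 locations and leaves the remaining 4 boxes still equally likely by symmetry.
So P(the gold coin in box 1) = 1/4.

1/4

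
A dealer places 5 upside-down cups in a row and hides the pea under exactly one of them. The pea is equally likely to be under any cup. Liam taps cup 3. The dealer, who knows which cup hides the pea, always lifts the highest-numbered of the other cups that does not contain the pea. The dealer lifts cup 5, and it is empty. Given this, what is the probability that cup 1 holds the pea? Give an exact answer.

Consider each possible location of the pea in turn.
If it is under any of cups 1, 2, 3, and 4 (prior 1/5 each): cup 5 is the highest-numbered option available, probability 1; weight (1/5)·1 = 1/5 each.
If it is under cup 5 (prior 1/5): the dealer opened cup 5, so this case is ruled out; weight (1/5)·0 = 0.
The weights sum to 4/5.
So P(the pea under cup 1 | the dealer opened cup 5) = (1/5) / (4/5) = 1/4.

1/4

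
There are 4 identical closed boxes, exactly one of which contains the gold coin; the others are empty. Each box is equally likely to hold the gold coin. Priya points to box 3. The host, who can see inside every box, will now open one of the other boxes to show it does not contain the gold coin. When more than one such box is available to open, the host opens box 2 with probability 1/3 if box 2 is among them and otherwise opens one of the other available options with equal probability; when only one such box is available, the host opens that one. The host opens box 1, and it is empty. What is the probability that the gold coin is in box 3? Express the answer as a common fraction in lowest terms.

Consider each possible location of the gold coin in turn.
If it is in box 1 (prior 1/4): the host opened box 1, so this case is ruled out; weight (1/4)·0 = 0.
If it is in box 2 (prior 1/4): box 2 holds the prize so is unavailable; the host chooses uniformly among the 2 others, probability 1/2; weight (1/4)·(1/2) = 1/8.
If it is in box 3 (prior 1/4): box 2 is available but not opened; box 1 gets probability (1 − 1/3)/2 = 1/3; weight (1/4)·(1/3) = 1/12.
If it is in box 4 (prior 1/4): box 2 is available but not opened, probability 2/3; weight (1/4)·(2/3) = 1/6.
The weights sum to 3/8.
So P(the gold coin in box 3 | the host opened box 1) = (1/12) / (3/8) = 2/9.

2/9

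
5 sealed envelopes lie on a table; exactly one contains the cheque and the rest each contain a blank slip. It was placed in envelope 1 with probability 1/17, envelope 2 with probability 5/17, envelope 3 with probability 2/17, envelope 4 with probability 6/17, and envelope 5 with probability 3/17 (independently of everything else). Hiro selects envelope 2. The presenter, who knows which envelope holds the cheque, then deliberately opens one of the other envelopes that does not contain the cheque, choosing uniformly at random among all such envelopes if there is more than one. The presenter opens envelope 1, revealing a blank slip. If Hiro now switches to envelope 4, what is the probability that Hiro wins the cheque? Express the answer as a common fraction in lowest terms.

Apply Bayes' rule, conditioning on where the cheque actually is.
If it is in envelope 1 (prior 1/17): the presenter opened envelope 1, so this case is ruled out; weight (1/17)·0 = 0.
If it is in envelope 2 (prior 5/17): the presenter has 4 equally likely choices, so probability 1/4; weight (5/17)·(1/4) = 5/68.
If it is in envelope 3 (prior 2/17): the presenter has 3 equally likely choices, so probability 1/3; weight (2/17)·(1/3) = 2/51.
If it is in envelope 4 (prior 6/17): the presenter has 3 equally likely choices, so probability 1/3; weight (6/17)·(1/3) = 2/17.
If it is in envelope 5 (prior 3/17): the presenter has 3 equally likely choices, so probability 1/3; weight (3/17)·(1/3) = 1/17.
The weights sum to 59/204.
So P(the cheque in envelope 4 | the presenter opened envelope 1) = (2/17) / (59/204) = 24/59.

24/59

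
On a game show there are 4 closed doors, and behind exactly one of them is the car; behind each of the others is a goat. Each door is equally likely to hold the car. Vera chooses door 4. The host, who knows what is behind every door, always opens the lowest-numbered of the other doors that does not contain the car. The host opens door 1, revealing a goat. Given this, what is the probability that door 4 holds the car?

Condition on the true location of the car.
If it is behind door 1 (prior 1/4): the host opened door 1, so this case is ruled out; weight (1/4)·0 = 0.
If it is behind any of doors 2, 3, and 4 (prior 1/4 each): door 1 is the lowest-numbered option available, probability 1; weight (1/4)·1 = 1/4 each.
The weights sum to 3/4.
So P(the car behind door 4 | the host opened door 1) = (1/4) / (3/4) = 1/3.

1/3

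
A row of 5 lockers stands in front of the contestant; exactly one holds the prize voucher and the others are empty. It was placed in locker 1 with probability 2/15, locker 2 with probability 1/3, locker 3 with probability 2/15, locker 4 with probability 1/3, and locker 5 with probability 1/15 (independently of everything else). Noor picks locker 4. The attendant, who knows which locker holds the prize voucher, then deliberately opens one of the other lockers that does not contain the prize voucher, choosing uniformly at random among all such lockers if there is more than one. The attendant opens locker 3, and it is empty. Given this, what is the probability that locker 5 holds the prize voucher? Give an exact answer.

Consider each possible location of the prize voucher in turn.
If it is in locker 1 (prior 2/15): the attendant has 3 equally likely choices, so probability 1/3; weight (2/15)·(1/3) = 2/45.
If it is in locker 2 (prior 1/3): the attendant has 3 equally likely choices, so probability 1/3; weight (1/3)·(1/3) = 1/9.
If it is in locker 3 (prior 2/15): the attendant opened locker 3, so this case is ruled out; weight (2/15)·0 = 0.
If it is in locker 4 (prior 1/3): the attendant has 4 equally likely choices, so probability 1/4; weight (1/3)·(1/4) = 1/12.
If it is in locker 5 (prior 1/15): the attendant has 3 equally likely choices, so probability 1/3; weight (1/15)·(1/3) = 1/45.
The weights sum to 47/180.
So P(the prize voucher in locker 5 | the attendant opened locker 3) = (1/45) / (47/180) = 4/47.

4/47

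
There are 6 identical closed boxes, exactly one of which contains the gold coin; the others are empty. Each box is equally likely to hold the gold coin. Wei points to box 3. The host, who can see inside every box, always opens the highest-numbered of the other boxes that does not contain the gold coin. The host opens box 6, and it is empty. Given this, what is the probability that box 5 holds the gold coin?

1/5

Consider each possible location of the gold coin in turn.
If it is in any of boxes 1, 2, 3, 4, and 5 (prior 1/6 each): box 6 is the highest-numbered option available, probability 1; weight (1/6)·1 = 1/6 each.
If it is in box 6 (prior 1/6): the host opened box 6, so this case is ruled out; weight (1/6)·0 = 0.
The weights sum to 5/6.
So P(the gold coin in box 5 | the host opened box 6) = (1/6) / (5/6) = 1/5.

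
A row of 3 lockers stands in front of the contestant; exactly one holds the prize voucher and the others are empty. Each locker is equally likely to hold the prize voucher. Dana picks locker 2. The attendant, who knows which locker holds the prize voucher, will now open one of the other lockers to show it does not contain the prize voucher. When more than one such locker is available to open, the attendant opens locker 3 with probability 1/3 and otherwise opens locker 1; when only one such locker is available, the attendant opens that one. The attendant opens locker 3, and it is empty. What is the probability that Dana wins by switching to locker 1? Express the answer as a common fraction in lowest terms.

Condition on the true location of the prize voucher.
If it is in locker 1 (prior 1/3): only locker 3 is available, probability 1; weight (1/3)·1 = 1/3.
If it is in locker 2 (prior 1/3): locker 3 is available, opened with probability 1/3; weight (1/3)·(1/3) = 1/9.
If it is in locker 3 (prior 1/3): the attendant opened locker 3, so this case is ruled out; weight (1/3)·0 = 0.
The weights sum to 4/9.
So P(the prize voucher in locker 1 | the attendant opened locker 3) = (1/3) / (4/9) = 3/4.

3/4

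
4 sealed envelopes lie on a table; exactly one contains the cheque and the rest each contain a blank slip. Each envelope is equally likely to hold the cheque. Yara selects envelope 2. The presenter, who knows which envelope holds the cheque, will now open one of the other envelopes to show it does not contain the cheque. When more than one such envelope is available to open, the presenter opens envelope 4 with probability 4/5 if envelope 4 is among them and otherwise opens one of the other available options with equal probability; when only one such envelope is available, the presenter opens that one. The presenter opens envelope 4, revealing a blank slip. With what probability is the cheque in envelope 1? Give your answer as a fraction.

Condition on the true location of the cheque.
If it is in any of envelopes 1, 2, and 3 (prior 1/4 each): envelope 4 is available, opened with probability 4/5; weight (1/4)·(4/5) = 1/5 each.
If it is in envelope 4 (prior 1/4): the presenter opened envelope 4, so this case is ruled out; weight (1/4)·0 = 0.
The weights sum to 3/5.
So P(the cheque in envelope 1 | the presenter opened envelope 4) = (1/5) / (3/5) = 1/3.

1/3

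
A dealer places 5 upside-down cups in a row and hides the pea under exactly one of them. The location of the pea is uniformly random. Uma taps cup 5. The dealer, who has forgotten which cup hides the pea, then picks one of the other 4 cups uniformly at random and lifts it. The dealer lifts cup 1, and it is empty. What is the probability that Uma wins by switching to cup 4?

Apply Bayes' rule, conditioning on where the pea actually is.
If it is under cup 1 (prior 1/5): the dealer opened cup 1, so this case is ruled out; weight (1/5)·0 = 0.
If it is under any of cups 2, 3, 4, and 5 (prior 1/5 each): the dealer picks cup 1 with probability 1/4 regardless, and it is not the prize; weight (1/5)·(1/4) = 1/20 each.
The weights sum to 1/5.
So P(the pea under cup 4 | the dealer opened cup 1) = (1/20) / (1/5) = 1/4.

1/4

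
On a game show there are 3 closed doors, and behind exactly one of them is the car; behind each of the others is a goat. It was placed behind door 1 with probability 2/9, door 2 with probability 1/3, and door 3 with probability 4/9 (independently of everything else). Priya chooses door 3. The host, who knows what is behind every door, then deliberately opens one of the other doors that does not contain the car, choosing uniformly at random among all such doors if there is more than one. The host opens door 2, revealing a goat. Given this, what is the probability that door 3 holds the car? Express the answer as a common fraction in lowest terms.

1/2

Consider each possible location of the car in turn.
If it is behind door 1 (prior 2/9): the host has no choice, probability 1; weight (2/9)·1 = 2/9.
If it is behind door 2 (prior 1/3): the host opened door 2, so this case is ruled out; weight (1/3)·0 = 0.
If it is behind door 3 (prior 4/9): the host has 2 equally likely choices, so probability 1/2; weight (4/9)·(1/2) = 2/9.
The weights sum to 4/9.
So P(the car behind door 3 | the host opened door 2) = (2/9) / (4/9) = 1/2.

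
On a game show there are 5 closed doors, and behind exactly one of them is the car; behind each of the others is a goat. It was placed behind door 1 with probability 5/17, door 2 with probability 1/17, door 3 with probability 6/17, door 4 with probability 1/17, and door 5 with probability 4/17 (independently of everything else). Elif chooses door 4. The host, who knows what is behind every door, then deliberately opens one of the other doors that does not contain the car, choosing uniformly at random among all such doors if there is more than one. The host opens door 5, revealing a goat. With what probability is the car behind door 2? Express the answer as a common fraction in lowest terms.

4/51

Condition on the true location of the car.
If it is behind door 1 (prior 5/17): the host has 3 equally likely choices, so probability 1/3; weight (5/17)·(1/3) = 5/51.
If it is behind door 2 (prior 1/17): the host has 3 equally likely choices, so probability 1/3; weight (1/17)·(1/3) = 1/51.
If it is behind door 3 (prior 6/17): the host has 3 equally likely choices, so probability 1/3; weight (6/17)·(1/3) = 2/17.
If it is behind door 4 (prior 1/17): the host has 4 equally likely choices, so probability 1/4; weight (1/17)·(1/4) = 1/68.
If it is behind door 5 (prior 4/17): the host opened door 5, so this case is ruled out; weight (4/17)·0 = 0.
The weights sum to 1/4.
So P(the car behind door 2 | the host opened door 5) = (1/51) / (1/4) = 4/51.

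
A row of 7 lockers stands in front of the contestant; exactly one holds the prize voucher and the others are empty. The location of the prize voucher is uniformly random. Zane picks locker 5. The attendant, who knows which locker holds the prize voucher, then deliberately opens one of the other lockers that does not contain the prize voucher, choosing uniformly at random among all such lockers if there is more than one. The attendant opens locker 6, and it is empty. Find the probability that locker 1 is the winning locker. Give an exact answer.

Consider each possible location of the prize voucher in turn.
If it is in any of lockers 1, 2, 3, 4, and 7 (prior 1/7 each): the attendant has 5 equally likely choices, so probability 1/5; weight (1/7)·(1/5) = 1/35 each.
If it is in locker 5 (prior 1/7): the attendant has 6 equally likely choices, so probability 1/6; weight (1/7)·(1/6) = 1/42.
If it is in locker 6 (prior 1/7): the attendant opened locker 6, so this case is ruled out; weight (1/7)·0 = 0.
The weights sum to 1/6.
So P(the prize voucher in locker 1 | the attendant opened locker 6) = (1/35) / (1/6) = 6/35.

6/35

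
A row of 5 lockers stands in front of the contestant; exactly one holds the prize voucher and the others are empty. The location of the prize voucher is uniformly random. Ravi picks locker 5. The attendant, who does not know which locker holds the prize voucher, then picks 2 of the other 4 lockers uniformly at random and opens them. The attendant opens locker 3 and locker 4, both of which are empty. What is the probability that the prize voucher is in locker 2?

Condition on the true location of the prize voucher.
If it is in any of lockers 1, 2, and 5 (prior 1/5 each): the attendant picks exactly this set with probability 1/6 regardless, and none is the prize; weight (1/5)·(1/6) = 1/30 each.
If it is in either of lockers 3 and 4 (prior 1/5 each): that locker was opened and seen not to hold the prize — ruled out; weight (1/5)·0 = 0 each.
The weights sum to 1/10.
So P(the prize voucher in locker 2 | the attendant opened locker 3 and locker 4) = (1/30) / (1/10) = 1/3.

1/3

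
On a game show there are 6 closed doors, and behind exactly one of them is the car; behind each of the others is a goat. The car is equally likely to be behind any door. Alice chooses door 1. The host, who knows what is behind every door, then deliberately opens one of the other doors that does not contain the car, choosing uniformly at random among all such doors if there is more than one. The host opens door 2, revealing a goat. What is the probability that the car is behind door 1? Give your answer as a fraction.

Apply Bayes' rule, conditioning on where the car actually is.
If it is behind door 1 (prior 1/6): the host has 5 equally likely choices, so probability 1/5; weight (1/6)·(1/5) = 1/30.
If it is behind door 2 (prior 1/6): the host opened door 2, so this case is ruled out; weight (1/6)·0 = 0.
If it is behind any of doors 3, 4, 5, and 6 (prior 1/6 each): the host has 4 equally likely choices, so probability 1/4; weight (1/6)·(1/4) = 1/24 each.
The weights sum to 1/5.
So P(the car behind door 1 | the host opened door 2) = (1/30) / (1/5) = 1/6.

1/6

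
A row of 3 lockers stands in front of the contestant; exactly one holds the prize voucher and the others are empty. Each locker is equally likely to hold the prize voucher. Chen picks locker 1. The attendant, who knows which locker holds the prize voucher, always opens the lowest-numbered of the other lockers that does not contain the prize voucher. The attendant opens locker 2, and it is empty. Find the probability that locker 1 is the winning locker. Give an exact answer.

Consider each possible location of the prize voucher in turn.
If it is in either of lockers 1 and 3 (prior 1/3 each): locker 2 is the lowest-numbered option available, probability 1; weight (1/3)·1 = 1/3 each.
If it is in locker 2 (prior 1/3): the attendant opened locker 2, so this case is ruled out; weight (1/3)·0 = 0.
The weights sum to 2/3.
So P(the prize voucher in locker 1 | the attendant opened locker 2) = (1/3) / (2/3) = 1/2.

1/2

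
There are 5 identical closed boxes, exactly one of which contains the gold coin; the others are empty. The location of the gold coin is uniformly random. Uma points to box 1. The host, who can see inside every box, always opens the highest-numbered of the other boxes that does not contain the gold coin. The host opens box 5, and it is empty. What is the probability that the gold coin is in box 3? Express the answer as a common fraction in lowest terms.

Condition on the true location of the gold coin.
If it is in any of boxes 1, 2, 3, and 4 (prior 1/5 each): box 5 is the highest-numbered option available, probability 1; weight (1/5)·1 = 1/5 each.
If it is in box 5 (prior 1/5): the host opened box 5, so this case is ruled out; weight (1/5)·0 = 0.
The weights sum to 4/5.
So P(the gold coin in box 3 | the host opened box 5) = (1/5) / (4/5) = 1/4.

1/4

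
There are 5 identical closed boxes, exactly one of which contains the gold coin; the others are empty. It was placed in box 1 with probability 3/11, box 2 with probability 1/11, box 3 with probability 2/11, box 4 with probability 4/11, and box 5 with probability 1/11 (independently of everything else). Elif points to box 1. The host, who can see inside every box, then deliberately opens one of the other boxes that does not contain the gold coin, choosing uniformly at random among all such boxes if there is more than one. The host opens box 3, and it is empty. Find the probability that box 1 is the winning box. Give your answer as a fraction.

3/11

Apply Bayes' rule, conditioning on where the gold coin actually is.
If it is in box 1 (prior 3/11): the host has 4 equally likely choices, so probability 1/4; weight (3/11)·(1/4) = 3/44.
If it is in either of boxes 2 and 5 (prior 1/11 each): the host has 3 equally likely choices, so probability 1/3; weight (1/11)·(1/3) = 1/33 each.
If it is in box 3 (prior 2/11): the host opened box 3, so this case is ruled out; weight (2/11)·0 = 0.
If it is in box 4 (prior 4/11): the host has 3 equally likely choices, so probability 1/3; weight (4/11)·(1/3) = 4/33.
The weights sum to 1/4.
So P(the gold coin in box 1 | the host opened box 3) = (3/44) / (1/4) = 3/11.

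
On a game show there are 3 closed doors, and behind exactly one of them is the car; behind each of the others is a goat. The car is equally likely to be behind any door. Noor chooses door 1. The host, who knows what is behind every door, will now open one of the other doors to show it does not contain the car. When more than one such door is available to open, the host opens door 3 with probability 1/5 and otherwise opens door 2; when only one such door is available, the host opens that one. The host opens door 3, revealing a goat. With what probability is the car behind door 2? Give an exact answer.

5/6

Apply Bayes' rule, conditioning on where the car actually is.
If it is behind door 1 (prior 1/3): door 3 is available, opened with probability 1/5; weight (1/3)·(1/5) = 1/15.
If it is behind door 2 (prior 1/3): only door 3 is available, probability 1; weight (1/3)·1 = 1/3.
If it is behind door 3 (prior 1/3): the host opened door 3, so this case is ruled out; weight (1/3)·0 = 0.
The weights sum to 2/5.
So P(the car behind door 2 | the host opened door 3) = (1/3) / (2/5) = 5/6.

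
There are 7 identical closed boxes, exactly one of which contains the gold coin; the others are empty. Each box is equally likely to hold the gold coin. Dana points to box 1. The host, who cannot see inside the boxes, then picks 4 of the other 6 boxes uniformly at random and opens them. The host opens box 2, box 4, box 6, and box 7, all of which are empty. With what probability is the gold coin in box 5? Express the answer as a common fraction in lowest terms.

Consider each possible location of the gold coin in turn.
If it is in any of boxes 1, 3, and 5 (prior 1/7 each): the host picks exactly this set with probability 1/15 regardless, and none is the prize; weight (1/7)·(1/15) = 1/105 each.
If it is in any of boxes 2, 4, 6, and 7 (prior 1/7 each): that box was opened and seen not to hold the prize — ruled out; weight (1/7)·0 = 0 each.
The weights sum to 1/35.
So P(the gold coin in box 5 | the host opened box 2, box 4, box 6, and box 7) = (1/105) / (1/35) = 1/3.

1/3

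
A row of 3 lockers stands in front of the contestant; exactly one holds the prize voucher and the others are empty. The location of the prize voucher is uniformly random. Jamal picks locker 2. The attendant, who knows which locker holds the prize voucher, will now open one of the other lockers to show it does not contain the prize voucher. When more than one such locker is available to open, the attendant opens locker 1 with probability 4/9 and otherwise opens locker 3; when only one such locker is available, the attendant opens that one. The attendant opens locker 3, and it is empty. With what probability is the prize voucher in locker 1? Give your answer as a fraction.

Apply Bayes' rule, conditioning on where the prize voucher actually is.
If it is in locker 1 (prior 1/3): only locker 3 is available, probability 1; weight (1/3)·1 = 1/3.
If it is in locker 2 (prior 1/3): locker 1 is available but not opened, probability 5/9; weight (1/3)·(5/9) = 5/27.
If it is in locker 3 (prior 1/3): the attendant opened locker 3, so this case is ruled out; weight (1/3)·0 = 0.
The weights sum to 14/27.
So P(the prize voucher in locker 1 | the attendant opened locker 3) = (1/3) / (14/27) = 9/14.

9/14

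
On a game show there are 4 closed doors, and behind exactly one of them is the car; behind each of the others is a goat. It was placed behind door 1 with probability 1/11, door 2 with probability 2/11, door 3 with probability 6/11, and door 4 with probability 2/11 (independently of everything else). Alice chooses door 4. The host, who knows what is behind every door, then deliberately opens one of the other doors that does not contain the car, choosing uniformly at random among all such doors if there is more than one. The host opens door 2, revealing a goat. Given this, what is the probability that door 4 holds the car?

Condition on the true location of the car.
If it is behind door 1 (prior 1/11): the host has 2 equally likely choices, so probability 1/2; weight (1/11)·(1/2) = 1/22.
If it is behind door 2 (prior 2/11): the host opened door 2, so this case is ruled out; weight (2/11)·0 = 0.
If it is behind door 3 (prior 6/11): the host has 2 equally likely choices, so probability 1/2; weight (6/11)·(1/2) = 3/11.
If it is behind door 4 (prior 2/11): the host has 3 equally likely choices, so probability 1/3; weight (2/11)·(1/3) = 2/33.
The weights sum to 25/66.
So P(the car behind door 4 | the host opened door 2) = (2/33) / (25/66) = 4/25.

4/25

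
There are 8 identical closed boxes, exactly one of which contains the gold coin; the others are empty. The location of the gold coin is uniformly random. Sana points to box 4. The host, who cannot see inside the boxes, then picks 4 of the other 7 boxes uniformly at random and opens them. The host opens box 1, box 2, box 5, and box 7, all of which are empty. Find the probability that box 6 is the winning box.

Consider each possible location of the gold coin in turn.
If it is in any of boxes 1, 2, 5, and 7 (prior 1/8 each): that box was opened and seen not to hold the prize — ruled out; weight (1/8)·0 = 0 each.
If it is in any of boxes 3, 4, 6, and 8 (prior 1/8 each): the host picks exactly this set with probability 1/35 regardless, and none is the prize; weight (1/8)·(1/35) = 1/280 each.
The weights sum to 1/70.
So P(the gold coin in box 6 | the host opened box 1, box 2, box 5, and box 7) = (1/280) / (1/70) = 1/4.

1/4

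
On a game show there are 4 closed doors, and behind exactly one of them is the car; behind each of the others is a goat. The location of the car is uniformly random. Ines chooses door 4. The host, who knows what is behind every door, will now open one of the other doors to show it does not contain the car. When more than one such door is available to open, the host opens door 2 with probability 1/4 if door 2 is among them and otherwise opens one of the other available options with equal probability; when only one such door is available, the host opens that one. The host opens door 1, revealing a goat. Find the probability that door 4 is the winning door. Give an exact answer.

Consider each possible location of the car in turn.
If it is behind door 1 (prior 1/4): the host opened door 1, so this case is ruled out; weight (1/4)·0 = 0.
If it is behind door 2 (prior 1/4): door 2 holds the prize so is unavailable; the host chooses uniformly among the 2 others, probability 1/2; weight (1/4)·(1/2) = 1/8.
If it is behind door 3 (prior 1/4): door 2 is available but not opened, probability 3/4; weight (1/4)·(3/4) = 3/16.
If it is behind door 4 (prior 1/4): door 2 is available but not opened; door 1 gets probability (1 − 1/4)/2 = 3/8; weight (1/4)·(3/8) = 3/32.
The weights sum to 13/32.
So P(the car behind door 4 | the host opened door 1) = (3/32) / (13/32) = 3/13.

3/13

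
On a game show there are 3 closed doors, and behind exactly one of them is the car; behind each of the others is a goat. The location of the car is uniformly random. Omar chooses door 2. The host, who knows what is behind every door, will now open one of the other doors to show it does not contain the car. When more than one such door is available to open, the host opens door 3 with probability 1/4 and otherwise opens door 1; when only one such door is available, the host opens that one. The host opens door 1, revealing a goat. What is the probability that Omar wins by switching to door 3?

4/7

Apply Bayes' rule, conditioning on where the car actually is.
If it is behind door 1 (prior 1/3): the host opened door 1, so this case is ruled out; weight (1/3)·0 = 0.
If it is behind door 2 (prior 1/3): door 3 is available but not opened, probability 3/4; weight (1/3)·(3/4) = 1/4.
If it is behind door 3 (prior 1/3): only door 1 is available, probability 1; weight (1/3)·1 = 1/3.
The weights sum to 7/12.
So P(the car behind door 3 | the host opened door 1) = (1/3) / (7/12) = 4/7.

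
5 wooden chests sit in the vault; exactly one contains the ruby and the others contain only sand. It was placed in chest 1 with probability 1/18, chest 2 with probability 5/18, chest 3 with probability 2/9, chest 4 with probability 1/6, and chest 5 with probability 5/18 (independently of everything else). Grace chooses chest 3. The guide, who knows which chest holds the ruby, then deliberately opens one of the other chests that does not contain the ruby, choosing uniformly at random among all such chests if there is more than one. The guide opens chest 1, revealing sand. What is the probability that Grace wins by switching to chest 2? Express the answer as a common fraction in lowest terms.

5/16

Consider each possible location of the ruby in turn.
If it is in chest 1 (prior 1/18): the guide opened chest 1, so this case is ruled out; weight (1/18)·0 = 0.
If it is in either of chests 2 and 5 (prior 5/18 each): the guide has 3 equally likely choices, so probability 1/3; weight (5/18)·(1/3) = 5/54 each.
If it is in chest 3 (prior 2/9): the guide has 4 equally likely choices, so probability 1/4; weight (2/9)·(1/4) = 1/18.
If it is in chest 4 (prior 1/6): the guide has 3 equally likely choices, so probability 1/3; weight (1/6)·(1/3) = 1/18.
The weights sum to 8/27.
So P(the ruby in chest 2 | the guide opened chest 1) = (5/54) / (8/27) = 5/16.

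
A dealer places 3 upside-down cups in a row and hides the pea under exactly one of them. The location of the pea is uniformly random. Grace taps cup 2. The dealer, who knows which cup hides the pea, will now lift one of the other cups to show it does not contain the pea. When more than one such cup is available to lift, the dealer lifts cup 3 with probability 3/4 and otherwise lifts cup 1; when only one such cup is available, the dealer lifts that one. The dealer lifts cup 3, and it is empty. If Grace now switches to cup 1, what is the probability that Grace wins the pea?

4/7

Condition on the true location of the pea.
If it is under cup 1 (prior 1/3): only cup 3 is available, probability 1; weight (1/3)·1 = 1/3.
If it is under cup 2 (prior 1/3): cup 3 is available, opened with probability 3/4; weight (1/3)·(3/4) = 1/4.
If it is under cup 3 (prior 1/3): the dealer opened cup 3, so this case is ruled out; weight (1/3)·0 = 0.
The weights sum to 7/12.
So P(the pea under cup 1 | the dealer opened cup 3) = (1/3) / (7/12) = 4/7.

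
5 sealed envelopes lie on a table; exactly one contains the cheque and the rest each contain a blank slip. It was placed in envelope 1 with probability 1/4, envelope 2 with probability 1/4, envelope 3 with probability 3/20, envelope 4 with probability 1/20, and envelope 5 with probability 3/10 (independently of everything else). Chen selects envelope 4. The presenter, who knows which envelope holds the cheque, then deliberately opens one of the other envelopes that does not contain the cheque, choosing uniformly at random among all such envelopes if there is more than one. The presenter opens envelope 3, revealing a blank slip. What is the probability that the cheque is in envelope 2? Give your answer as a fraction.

Condition on the true location of the cheque.
If it is in either of envelopes 1 and 2 (prior 1/4 each): the presenter has 3 equally likely choices, so probability 1/3; weight (1/4)·(1/3) = 1/12 each.
If it is in envelope 3 (prior 3/20): the presenter opened envelope 3, so this case is ruled out; weight (3/20)·0 = 0.
If it is in envelope 4 (prior 1/20): the presenter has 4 equally likely choices, so probability 1/4; weight (1/20)·(1/4) = 1/80.
If it is in envelope 5 (prior 3/10): the presenter has 3 equally likely choices, so probability 1/3; weight (3/10)·(1/3) = 1/10.
The weights sum to 67/240.
So P(the cheque in envelope 2 | the presenter opened envelope 3) = (1/12) / (67/240) = 20/67.

20/67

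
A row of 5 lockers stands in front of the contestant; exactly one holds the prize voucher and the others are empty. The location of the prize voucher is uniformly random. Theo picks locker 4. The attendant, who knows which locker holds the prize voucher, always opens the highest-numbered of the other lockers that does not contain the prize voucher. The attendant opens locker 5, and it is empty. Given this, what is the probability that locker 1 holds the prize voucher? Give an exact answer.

1/4

Condition on the true location of the prize voucher.
If it is in any of lockers 1, 2, 3, and 4 (prior 1/5 each): locker 5 is the highest-numbered option available, probability 1; weight (1/5)·1 = 1/5 each.
If it is in locker 5 (prior 1/5): the attendant opened locker 5, so this case is ruled out; weight (1/5)·0 = 0.
The weights sum to 4/5.
So P(the prize voucher in locker 1 | the attendant opened locker 5) = (1/5) / (4/5) = 1/4.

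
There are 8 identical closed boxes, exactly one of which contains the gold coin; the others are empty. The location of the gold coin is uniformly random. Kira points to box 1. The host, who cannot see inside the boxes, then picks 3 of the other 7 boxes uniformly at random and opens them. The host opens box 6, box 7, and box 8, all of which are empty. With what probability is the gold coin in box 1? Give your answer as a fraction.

Apply Bayes' rule, conditioning on where the gold coin actually is.
If it is in any of boxes 1, 2, 3, 4, and 5 (prior 1/8 each): the host picks exactly this set with probability 1/35 regardless, and none is the prize; weight (1/8)·(1/35) = 1/280 each.
If it is in any of boxes 6, 7, and 8 (prior 1/8 each): that box was opened and seen not to hold the prize — ruled out; weight (1/8)·0 = 0 each.
The weights sum to 1/56.
So P(the gold coin in box 1 | the host opened box 6, box 7, and box 8) = (1/280) / (1/56) = 1/5.

1/5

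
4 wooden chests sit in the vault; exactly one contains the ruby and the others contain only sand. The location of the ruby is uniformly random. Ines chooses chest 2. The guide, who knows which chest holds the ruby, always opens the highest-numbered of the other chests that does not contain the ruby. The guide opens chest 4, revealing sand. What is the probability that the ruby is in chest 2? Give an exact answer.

1/3

Consider each possible location of the ruby in turn.
If it is in any of chests 1, 2, and 3 (prior 1/4 each): chest 4 is the highest-numbered option available, probability 1; weight (1/4)·1 = 1/4 each.
If it is in chest 4 (prior 1/4): the guide opened chest 4, so this case is ruled out; weight (1/4)·0 = 0.
The weights sum to 3/4.
So P(the ruby in chest 2 | the guide opened chest 4) = (1/4) / (3/4) = 1/3.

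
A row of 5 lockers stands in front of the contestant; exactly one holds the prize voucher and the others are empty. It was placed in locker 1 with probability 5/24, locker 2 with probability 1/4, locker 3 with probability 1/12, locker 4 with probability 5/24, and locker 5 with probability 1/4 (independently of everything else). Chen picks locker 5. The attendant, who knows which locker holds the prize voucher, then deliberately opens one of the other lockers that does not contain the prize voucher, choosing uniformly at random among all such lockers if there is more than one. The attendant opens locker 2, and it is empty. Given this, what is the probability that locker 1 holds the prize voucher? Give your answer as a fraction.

10/33

Condition on the true location of the prize voucher.
If it is in either of lockers 1 and 4 (prior 5/24 each): the attendant has 3 equally likely choices, so probability 1/3; weight (5/24)·(1/3) = 5/72 each.
If it is in locker 2 (prior 1/4): the attendant opened locker 2, so this case is ruled out; weight (1/4)·0 = 0.
If it is in locker 3 (prior 1/12): the attendant has 3 equally likely choices, so probability 1/3; weight (1/12)·(1/3) = 1/36.
If it is in locker 5 (prior 1/4): the attendant has 4 equally likely choices, so probability 1/4; weight (1/4)·(1/4) = 1/16.
The weights sum to 11/48.
So P(the prize voucher in locker 1 | the attendant opened locker 2) = (5/72) / (11/48) = 10/33.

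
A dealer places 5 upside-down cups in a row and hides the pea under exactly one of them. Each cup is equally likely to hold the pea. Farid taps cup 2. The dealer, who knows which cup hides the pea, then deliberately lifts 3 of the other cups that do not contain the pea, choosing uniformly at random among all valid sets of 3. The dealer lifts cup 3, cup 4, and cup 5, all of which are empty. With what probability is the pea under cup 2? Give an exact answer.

Condition on the true location of the pea.
If it is under cup 1 (prior 1/5): the dealer has no choice, probability 1; weight (1/5)·1 = 1/5.
If it is under cup 2 (prior 1/5): the dealer has 4 equally likely choices, so probability 1/4; weight (1/5)·(1/4) = 1/20.
If it is under any of cups 3, 4, and 5 (prior 1/5 each): that cup was opened and seen not to hold the prize — ruled out; weight (1/5)·0 = 0 each.
The weights sum to 1/4.
So P(the pea under cup 2 | the dealer opened cup 3, cup 4, and cup 5) = (1/20) / (1/4) = 1/5.

1/5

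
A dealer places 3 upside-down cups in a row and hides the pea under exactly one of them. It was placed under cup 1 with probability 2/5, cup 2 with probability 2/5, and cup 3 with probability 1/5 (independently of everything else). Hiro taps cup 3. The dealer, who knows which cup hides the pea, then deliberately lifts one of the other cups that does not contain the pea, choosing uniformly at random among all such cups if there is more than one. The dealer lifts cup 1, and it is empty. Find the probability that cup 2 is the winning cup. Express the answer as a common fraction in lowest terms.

4/5

Apply Bayes' rule, conditioning on where the pea actually is.
If it is under cup 1 (prior 2/5): the dealer opened cup 1, so this case is ruled out; weight (2/5)·0 = 0.
If it is under cup 2 (prior 2/5): the dealer has no choice, probability 1; weight (2/5)·1 = 2/5.
If it is under cup 3 (prior 1/5): the dealer has 2 equally likely choices, so probability 1/2; weight (1/5)·(1/2) = 1/10.
The weights sum to 1/2.
So P(the pea under cup 2 | the dealer opened cup 1) = (2/5) / (1/2) = 4/5.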